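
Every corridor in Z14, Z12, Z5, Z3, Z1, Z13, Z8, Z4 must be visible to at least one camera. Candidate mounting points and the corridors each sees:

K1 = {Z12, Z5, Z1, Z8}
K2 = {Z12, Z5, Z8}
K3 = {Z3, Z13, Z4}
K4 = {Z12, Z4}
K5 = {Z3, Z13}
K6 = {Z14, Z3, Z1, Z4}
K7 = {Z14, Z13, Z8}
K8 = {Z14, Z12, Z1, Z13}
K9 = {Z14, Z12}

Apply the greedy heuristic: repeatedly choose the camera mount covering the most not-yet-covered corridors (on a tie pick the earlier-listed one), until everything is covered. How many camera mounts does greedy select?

Pick 1: K1 covers 4 new corridors (Z12, Z5, Z1, Z8).
Pick 2: K3 covers 3 new corridors (Z3, Z13, Z4).
Pick 3: K6 covers 1 new corridors (Z14).
Greedy uses 3 camera mounts.

3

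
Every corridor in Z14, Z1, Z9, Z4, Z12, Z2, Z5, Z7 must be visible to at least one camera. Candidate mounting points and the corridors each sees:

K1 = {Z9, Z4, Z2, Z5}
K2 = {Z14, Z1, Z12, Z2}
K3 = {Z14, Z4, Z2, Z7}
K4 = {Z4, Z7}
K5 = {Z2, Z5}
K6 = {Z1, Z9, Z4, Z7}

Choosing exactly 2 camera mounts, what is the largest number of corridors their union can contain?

7

Choosing K1, K2 covers {Z14, Z1, Z9, Z4, Z12, Z2, Z5} — 7 corridors.
No choice of 2 camera mounts does better; here Z7 is left uncovered.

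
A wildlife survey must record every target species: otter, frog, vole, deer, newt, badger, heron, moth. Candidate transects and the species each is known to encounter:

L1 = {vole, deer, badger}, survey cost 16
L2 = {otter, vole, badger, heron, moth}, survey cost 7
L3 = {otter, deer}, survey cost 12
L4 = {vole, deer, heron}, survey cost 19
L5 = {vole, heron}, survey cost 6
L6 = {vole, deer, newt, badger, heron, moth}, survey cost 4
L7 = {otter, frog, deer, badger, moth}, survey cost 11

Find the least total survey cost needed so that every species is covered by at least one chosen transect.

L6, L7 cover every species at survey cost 4 + 11 = 15.
Any cover uses at least 2 transects; among all covering selections none totals below 15.

15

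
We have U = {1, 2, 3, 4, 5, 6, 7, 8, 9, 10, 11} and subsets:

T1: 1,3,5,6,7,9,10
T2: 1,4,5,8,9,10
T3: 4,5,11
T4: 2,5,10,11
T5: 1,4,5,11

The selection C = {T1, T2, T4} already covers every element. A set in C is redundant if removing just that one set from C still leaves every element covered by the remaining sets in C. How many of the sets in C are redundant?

Drop T1: 3, 6, 7 uncovered — not redundant.
Drop T2: 4, 8 uncovered — not redundant.
Drop T4: 2, 11 uncovered — not redundant.
None of the sets in C is redundant.

0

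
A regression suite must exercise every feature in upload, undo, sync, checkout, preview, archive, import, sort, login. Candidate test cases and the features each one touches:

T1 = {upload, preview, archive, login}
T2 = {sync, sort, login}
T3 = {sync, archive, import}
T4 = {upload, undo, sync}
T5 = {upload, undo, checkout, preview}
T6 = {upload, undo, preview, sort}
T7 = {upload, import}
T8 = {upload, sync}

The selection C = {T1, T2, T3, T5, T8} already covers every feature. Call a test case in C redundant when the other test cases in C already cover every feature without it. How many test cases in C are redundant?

2

Drop T1: the rest still cover every feature — redundant.
Drop T2: sort uncovered — not redundant.
Drop T3: import uncovered — not redundant.
Drop T5: undo, checkout uncovered — not redundant.
Drop T8: the rest still cover every feature — redundant.
2 redundant: T1, T8.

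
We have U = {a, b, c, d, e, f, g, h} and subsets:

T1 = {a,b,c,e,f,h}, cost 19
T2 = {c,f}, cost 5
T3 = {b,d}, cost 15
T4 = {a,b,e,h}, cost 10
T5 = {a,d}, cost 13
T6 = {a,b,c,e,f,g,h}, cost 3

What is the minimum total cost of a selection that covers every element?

16

T5, T6 cover every element at cost 13 + 3 = 16.
Any cover uses at least 2 sets; among all covering selections none totals below 16.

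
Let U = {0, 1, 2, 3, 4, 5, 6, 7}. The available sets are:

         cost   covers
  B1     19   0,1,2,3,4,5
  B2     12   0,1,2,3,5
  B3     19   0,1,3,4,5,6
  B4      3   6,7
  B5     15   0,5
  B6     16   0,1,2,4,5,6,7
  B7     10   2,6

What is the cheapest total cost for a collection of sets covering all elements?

22

B1, B4 cover every element at cost 19 + 3 = 22.
Any cover uses at least 2 sets; among all covering selections none totals below 22.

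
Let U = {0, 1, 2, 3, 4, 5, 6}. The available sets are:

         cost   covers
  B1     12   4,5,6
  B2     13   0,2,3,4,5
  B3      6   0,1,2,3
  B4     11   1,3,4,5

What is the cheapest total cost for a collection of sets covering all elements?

B1, B3 cover every element at cost 12 + 6 = 18.
Any cover uses at least 2 sets; among all covering selections none totals below 18.

18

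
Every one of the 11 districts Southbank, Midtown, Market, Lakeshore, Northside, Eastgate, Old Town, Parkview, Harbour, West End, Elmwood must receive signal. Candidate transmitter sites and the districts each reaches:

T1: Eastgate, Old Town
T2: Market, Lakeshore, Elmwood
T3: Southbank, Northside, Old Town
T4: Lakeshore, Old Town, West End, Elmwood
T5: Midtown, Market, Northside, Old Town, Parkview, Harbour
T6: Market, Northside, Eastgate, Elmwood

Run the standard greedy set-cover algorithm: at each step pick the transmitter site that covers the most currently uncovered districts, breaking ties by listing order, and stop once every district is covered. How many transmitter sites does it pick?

Pick 1: T5 covers 6 new districts (Midtown, Market, Northside, Old Town, Parkview, Harbour).
Pick 2: T4 covers 3 new districts (Lakeshore, West End, Elmwood).
Pick 3: T1 covers 1 new districts (Eastgate).
Pick 4: T3 covers 1 new districts (Southbank).
Greedy uses 4 transmitter sites.

4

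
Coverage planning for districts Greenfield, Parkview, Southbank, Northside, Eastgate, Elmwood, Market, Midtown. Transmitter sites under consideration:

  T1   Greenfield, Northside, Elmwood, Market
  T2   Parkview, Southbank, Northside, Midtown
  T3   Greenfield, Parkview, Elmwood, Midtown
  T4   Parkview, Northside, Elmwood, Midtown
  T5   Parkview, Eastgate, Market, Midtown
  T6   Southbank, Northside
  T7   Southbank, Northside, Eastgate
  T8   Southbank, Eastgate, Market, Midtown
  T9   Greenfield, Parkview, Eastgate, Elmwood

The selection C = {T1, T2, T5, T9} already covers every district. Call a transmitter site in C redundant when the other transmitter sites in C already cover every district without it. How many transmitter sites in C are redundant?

Drop T1: the rest still cover every district — redundant.
Drop T2: Southbank uncovered — not redundant.
Drop T5: the rest still cover every district — redundant.
Drop T9: the rest still cover every district — redundant.
3 redundant: T1, T5, T9.

3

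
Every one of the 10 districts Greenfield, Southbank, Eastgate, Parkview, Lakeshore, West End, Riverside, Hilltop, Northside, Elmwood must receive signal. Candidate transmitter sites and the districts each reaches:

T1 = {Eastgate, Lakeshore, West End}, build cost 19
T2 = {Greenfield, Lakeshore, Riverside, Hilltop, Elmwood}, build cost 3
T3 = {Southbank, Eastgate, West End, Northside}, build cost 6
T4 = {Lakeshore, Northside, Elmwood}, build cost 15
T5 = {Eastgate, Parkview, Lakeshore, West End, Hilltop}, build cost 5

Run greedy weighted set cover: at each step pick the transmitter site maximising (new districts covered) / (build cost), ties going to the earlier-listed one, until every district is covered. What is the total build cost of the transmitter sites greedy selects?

14

Pick 1: T2 adds 5 new (Greenfield, Lakeshore, Riverside, Hilltop, Elmwood) at build cost 3 (ratio 5/3).
Pick 2: T3 adds 4 new (Southbank, Eastgate, West End, Northside) at build cost 6 (ratio 4/6).
Pick 3: T5 adds 1 new (Parkview) at build cost 5 (ratio 1/5).
Greedy total build cost: 3 + 6 + 5 = 14.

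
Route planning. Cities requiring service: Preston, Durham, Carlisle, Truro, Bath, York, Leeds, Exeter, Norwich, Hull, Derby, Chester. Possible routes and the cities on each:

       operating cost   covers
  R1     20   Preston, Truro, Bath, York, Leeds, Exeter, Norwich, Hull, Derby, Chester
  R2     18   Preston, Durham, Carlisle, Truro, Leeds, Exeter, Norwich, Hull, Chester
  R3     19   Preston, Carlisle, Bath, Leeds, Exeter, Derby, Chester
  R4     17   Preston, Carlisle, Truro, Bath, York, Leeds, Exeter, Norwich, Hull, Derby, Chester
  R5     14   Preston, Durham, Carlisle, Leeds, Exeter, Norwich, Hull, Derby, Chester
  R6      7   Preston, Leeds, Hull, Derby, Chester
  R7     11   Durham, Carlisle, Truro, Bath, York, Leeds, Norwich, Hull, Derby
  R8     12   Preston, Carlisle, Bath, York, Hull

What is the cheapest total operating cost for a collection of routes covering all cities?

25

R5, R7 cover every city at operating cost 14 + 11 = 25.
Any cover uses at least 2 routes; among all covering selections none totals below 25.
Greedy by coverage-per-operating cost would pick R7, R6, R5 for 32 — worse than the optimum 25.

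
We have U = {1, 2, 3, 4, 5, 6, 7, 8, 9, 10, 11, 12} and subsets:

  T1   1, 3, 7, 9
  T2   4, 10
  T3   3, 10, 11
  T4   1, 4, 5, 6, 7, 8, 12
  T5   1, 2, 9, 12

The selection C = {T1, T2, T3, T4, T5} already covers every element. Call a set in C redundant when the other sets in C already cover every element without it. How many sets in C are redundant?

2

Drop T1: the rest still cover every element — redundant.
Drop T2: the rest still cover every element — redundant.
Drop T3: 11 uncovered — not redundant.
Drop T4: 5, 6, 8 uncovered — not redundant.
Drop T5: 2 uncovered — not redundant.
2 redundant: T1, T2.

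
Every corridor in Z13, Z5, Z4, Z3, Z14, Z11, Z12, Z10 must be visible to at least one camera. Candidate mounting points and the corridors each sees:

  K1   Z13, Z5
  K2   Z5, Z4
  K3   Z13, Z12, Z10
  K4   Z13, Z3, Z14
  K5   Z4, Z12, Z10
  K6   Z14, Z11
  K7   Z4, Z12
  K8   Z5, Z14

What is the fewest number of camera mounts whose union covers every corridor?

K1, K4, K5, K6 together cover {Z13, Z5, Z4, Z3, Z14, Z11, Z12, Z10} — every corridor.
No 3 of the 8 camera mounts cover everything (all 56 triples fall short), so 4 is minimum.

4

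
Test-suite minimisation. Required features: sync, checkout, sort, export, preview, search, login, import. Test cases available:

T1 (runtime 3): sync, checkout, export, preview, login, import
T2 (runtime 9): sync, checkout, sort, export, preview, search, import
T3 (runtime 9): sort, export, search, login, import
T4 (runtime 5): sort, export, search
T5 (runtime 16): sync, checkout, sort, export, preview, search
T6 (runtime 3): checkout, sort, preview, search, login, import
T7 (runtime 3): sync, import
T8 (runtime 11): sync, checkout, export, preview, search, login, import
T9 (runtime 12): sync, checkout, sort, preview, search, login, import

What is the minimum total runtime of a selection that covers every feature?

T1, T6 cover every feature at runtime 3 + 3 = 6.
Any cover uses at least 2 test cases; among all covering selections none totals below 6.

6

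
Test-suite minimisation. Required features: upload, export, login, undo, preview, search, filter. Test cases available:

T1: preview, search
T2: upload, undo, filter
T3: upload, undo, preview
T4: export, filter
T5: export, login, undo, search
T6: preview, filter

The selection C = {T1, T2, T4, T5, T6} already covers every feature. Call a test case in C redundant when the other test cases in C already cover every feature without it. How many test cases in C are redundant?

3

Drop T1: the rest still cover every feature — redundant.
Drop T2: upload uncovered — not redundant.
Drop T4: the rest still cover every feature — redundant.
Drop T5: login uncovered — not redundant.
Drop T6: the rest still cover every feature — redundant.
3 redundant: T1, T4, T6.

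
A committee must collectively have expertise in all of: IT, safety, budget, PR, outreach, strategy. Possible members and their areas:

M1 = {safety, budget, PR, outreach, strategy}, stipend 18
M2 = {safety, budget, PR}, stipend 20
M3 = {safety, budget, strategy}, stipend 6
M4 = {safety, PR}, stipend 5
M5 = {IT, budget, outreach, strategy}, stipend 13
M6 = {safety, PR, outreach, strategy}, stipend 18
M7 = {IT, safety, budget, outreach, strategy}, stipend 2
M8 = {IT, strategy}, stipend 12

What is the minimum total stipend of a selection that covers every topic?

M4, M7 cover every topic at stipend 5 + 2 = 7.
Any cover uses at least 2 members; among all covering selections none totals below 7.

7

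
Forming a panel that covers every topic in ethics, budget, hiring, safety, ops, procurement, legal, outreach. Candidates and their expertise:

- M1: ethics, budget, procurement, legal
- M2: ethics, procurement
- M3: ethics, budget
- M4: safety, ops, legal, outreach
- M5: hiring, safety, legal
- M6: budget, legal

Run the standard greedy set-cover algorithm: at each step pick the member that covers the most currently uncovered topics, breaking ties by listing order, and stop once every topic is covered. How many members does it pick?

3

Pick 1: M1 covers 4 new topics (ethics, budget, procurement, legal).
Pick 2: M4 covers 3 new topics (safety, ops, outreach).
Pick 3: M5 covers 1 new topics (hiring).
Greedy uses 3 members.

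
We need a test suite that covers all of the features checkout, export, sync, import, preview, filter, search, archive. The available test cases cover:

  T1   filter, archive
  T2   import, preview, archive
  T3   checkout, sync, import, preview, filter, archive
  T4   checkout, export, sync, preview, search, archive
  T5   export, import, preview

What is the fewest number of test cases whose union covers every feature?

T3, T4 together cover {checkout, export, sync, import, preview, filter, search, archive} — every feature.
No single test case contains all 8 features, so 2 is optimal.

2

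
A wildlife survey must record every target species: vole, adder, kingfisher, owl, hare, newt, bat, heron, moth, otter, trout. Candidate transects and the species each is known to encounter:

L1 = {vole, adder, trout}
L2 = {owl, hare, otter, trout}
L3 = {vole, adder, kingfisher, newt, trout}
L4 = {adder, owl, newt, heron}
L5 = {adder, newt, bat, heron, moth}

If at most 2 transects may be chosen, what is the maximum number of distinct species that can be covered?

Choosing L2, L5 covers {adder, owl, hare, newt, bat, heron, moth, otter, trout} — 9 species.
No choice of 2 transects does better; here vole, kingfisher are left uncovered.

9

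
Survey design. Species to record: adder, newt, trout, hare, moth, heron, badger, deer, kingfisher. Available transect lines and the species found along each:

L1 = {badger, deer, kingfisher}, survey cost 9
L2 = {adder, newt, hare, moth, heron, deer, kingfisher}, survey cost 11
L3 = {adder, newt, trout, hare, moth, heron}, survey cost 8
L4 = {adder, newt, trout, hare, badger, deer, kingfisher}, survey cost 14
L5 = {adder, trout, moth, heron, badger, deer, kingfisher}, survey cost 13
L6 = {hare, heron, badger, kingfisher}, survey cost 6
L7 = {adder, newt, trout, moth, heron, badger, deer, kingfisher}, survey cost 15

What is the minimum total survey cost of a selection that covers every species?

L1, L3 cover every species at survey cost 9 + 8 = 17.
Any cover uses at least 2 transects; among all covering selections none totals below 17.

17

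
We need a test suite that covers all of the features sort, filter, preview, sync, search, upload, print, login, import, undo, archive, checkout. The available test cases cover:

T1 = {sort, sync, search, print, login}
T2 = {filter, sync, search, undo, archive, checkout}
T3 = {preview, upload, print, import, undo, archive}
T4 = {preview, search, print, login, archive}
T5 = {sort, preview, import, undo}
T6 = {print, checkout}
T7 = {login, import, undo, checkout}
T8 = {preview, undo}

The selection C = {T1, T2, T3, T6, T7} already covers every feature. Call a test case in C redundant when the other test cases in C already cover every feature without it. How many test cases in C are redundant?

Drop T1: sort uncovered — not redundant.
Drop T2: filter uncovered — not redundant.
Drop T3: preview, upload uncovered — not redundant.
Drop T6: the rest still cover every feature — redundant.
Drop T7: the rest still cover every feature — redundant.
2 redundant: T6, T7.

2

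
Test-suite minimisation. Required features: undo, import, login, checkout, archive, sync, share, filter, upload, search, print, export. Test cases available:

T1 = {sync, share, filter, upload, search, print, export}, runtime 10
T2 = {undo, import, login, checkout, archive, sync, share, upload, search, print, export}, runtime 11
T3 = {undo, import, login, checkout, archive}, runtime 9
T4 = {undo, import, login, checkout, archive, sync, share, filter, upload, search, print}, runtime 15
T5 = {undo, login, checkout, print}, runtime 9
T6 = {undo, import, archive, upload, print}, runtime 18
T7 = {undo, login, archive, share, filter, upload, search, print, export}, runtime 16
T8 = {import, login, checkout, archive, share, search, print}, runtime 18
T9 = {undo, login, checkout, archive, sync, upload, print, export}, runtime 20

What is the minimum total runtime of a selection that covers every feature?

19

T1, T3 cover every feature at runtime 10 + 9 = 19.
Any cover uses at least 2 test cases; among all covering selections none totals below 19.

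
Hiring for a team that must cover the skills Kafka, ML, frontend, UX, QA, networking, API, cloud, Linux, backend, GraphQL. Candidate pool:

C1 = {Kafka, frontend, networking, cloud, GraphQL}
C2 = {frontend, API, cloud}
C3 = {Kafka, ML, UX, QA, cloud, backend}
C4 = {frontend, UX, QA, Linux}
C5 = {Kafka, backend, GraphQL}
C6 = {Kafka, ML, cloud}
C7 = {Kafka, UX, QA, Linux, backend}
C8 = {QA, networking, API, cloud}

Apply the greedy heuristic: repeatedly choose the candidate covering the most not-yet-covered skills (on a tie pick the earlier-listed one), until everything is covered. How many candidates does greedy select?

4

Pick 1: C3 covers 6 new skills (Kafka, ML, UX, QA, cloud, backend).
Pick 2: C1 covers 3 new skills (frontend, networking, GraphQL).
Pick 3: C2 covers 1 new skills (API).
Pick 4: C4 covers 1 new skills (Linux).
Greedy uses 4 candidates.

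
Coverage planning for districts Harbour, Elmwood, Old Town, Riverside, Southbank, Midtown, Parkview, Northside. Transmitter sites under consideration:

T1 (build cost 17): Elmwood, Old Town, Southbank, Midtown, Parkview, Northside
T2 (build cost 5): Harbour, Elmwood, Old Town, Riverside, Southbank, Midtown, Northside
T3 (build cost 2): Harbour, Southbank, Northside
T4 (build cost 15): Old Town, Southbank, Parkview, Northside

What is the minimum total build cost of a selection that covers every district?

20

T2, T4 cover every district at build cost 5 + 15 = 20.
Any cover uses at least 2 transmitter sites; among all covering selections none totals below 20.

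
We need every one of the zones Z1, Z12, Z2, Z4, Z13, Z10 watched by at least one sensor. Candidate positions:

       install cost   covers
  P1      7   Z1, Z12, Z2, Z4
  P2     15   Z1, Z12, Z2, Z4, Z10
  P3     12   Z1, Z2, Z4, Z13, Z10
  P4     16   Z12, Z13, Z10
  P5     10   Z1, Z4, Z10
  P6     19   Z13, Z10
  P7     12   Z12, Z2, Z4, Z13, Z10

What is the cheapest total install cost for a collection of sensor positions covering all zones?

P1, P3 cover every zone at install cost 7 + 12 = 19.
Any cover uses at least 2 sensor positions; among all covering selections none totals below 19.

19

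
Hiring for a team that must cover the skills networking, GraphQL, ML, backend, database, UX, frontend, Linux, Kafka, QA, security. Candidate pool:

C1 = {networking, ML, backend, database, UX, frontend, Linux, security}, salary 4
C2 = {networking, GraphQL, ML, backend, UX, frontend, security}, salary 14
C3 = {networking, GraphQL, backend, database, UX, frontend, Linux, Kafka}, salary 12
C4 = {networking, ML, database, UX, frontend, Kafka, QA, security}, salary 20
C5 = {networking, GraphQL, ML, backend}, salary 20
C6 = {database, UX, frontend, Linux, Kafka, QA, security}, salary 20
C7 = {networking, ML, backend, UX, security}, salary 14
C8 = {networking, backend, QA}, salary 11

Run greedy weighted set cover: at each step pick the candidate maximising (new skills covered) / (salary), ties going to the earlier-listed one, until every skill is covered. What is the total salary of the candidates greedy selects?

27

Pick 1: C1 adds 8 new (networking, ML, backend, database, UX, frontend, Linux, security) at salary 4 (ratio 8/4).
Pick 2: C3 adds 2 new (GraphQL, Kafka) at salary 12 (ratio 2/12).
Pick 3: C8 adds 1 new (QA) at salary 11 (ratio 1/11).
Greedy total salary: 4 + 12 + 11 = 27.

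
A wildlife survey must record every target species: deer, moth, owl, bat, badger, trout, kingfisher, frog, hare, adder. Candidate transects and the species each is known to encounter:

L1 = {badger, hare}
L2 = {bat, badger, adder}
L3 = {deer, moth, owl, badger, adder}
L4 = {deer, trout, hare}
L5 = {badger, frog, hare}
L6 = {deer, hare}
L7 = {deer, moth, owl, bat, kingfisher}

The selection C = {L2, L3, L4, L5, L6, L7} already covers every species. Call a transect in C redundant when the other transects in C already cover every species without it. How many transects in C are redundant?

3

Drop L2: the rest still cover every species — redundant.
Drop L3: the rest still cover every species — redundant.
Drop L4: trout uncovered — not redundant.
Drop L5: frog uncovered — not redundant.
Drop L6: the rest still cover every species — redundant.
Drop L7: kingfisher uncovered — not redundant.
3 redundant: L2, L3, L6.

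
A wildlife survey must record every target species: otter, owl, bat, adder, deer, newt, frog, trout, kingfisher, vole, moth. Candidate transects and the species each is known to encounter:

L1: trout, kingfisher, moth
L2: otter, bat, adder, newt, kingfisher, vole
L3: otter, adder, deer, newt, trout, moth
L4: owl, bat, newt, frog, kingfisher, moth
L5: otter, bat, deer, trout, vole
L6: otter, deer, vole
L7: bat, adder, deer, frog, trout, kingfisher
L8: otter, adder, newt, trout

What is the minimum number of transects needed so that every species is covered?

L2, L3, L4 together cover {otter, owl, bat, adder, deer, newt, frog, trout, kingfisher, vole, moth} — every species.
No 2 of the 8 transects cover everything (all 28 pairs fall short), so 3 is minimum.

3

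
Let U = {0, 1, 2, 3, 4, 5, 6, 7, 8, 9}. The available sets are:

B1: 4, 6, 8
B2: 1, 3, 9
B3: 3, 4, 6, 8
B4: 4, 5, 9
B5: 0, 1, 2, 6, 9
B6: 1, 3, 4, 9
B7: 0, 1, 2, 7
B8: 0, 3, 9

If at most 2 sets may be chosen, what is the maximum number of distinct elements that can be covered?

Choosing B3, B5 covers {0, 1, 2, 3, 4, 6, 8, 9} — 8 elements.
No choice of 2 sets does better; here 5, 7 are left uncovered.

8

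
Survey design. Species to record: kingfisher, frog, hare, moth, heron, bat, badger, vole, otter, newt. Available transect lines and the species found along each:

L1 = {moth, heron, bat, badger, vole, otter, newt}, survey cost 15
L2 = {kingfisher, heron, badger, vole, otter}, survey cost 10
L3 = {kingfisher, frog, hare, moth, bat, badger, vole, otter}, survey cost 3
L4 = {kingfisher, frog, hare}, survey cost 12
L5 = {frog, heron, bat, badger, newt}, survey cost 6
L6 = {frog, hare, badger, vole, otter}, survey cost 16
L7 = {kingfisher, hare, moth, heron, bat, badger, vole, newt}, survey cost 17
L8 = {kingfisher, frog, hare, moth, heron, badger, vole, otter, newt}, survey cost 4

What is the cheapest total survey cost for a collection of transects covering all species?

L3, L8 cover every species at survey cost 3 + 4 = 7.
Any cover uses at least 2 transects; among all covering selections none totals below 7.

7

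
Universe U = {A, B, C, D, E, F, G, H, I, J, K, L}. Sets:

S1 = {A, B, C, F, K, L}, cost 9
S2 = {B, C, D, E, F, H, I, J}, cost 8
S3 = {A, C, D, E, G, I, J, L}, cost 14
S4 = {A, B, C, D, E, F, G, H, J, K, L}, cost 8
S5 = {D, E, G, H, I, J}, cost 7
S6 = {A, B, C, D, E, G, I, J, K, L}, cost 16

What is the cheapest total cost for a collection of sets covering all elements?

S4, S5 cover every element at cost 8 + 7 = 15.
Any cover uses at least 2 sets; among all covering selections none totals below 15.

15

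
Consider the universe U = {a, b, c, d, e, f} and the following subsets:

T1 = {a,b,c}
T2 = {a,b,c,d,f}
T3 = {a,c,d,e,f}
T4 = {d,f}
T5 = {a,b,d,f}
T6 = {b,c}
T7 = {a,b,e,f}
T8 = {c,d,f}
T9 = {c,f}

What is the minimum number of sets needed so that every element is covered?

T1, T3 together cover {a, b, c, d, e, f} — every element.
No single set contains all 6 elements, so 2 is optimal.

2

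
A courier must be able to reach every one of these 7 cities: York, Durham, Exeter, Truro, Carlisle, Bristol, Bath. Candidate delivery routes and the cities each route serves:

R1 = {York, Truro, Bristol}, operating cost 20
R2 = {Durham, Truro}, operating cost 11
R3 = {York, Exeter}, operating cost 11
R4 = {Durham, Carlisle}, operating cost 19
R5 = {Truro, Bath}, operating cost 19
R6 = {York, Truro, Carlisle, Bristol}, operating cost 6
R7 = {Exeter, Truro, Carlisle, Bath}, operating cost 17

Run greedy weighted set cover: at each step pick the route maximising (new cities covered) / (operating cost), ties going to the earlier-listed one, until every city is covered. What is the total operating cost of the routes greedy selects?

34

Pick 1: R6 adds 4 new (York, Truro, Carlisle, Bristol) at operating cost 6 (ratio 4/6).
Pick 2: R7 adds 2 new (Exeter, Bath) at operating cost 17 (ratio 2/17).
Pick 3: R2 adds 1 new (Durham) at operating cost 11 (ratio 1/11).
Greedy total operating cost: 6 + 17 + 11 = 34.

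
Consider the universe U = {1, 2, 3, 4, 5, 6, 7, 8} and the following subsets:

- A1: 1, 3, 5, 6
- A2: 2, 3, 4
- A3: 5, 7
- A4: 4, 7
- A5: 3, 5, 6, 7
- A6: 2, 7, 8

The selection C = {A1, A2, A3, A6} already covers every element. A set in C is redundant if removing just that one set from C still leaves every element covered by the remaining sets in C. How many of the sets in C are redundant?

Drop A1: 1, 6 uncovered — not redundant.
Drop A2: 4 uncovered — not redundant.
Drop A3: the rest still cover every element — redundant.
Drop A6: 8 uncovered — not redundant.
1 redundant: A3.

1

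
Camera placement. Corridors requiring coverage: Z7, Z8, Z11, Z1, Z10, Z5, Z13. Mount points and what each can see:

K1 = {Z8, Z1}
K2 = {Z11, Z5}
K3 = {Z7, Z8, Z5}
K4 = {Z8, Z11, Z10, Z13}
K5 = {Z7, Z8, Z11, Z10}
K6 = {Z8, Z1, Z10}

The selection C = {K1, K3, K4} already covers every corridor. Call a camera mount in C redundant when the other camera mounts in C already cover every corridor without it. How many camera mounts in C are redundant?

0

Drop K1: Z1 uncovered — not redundant.
Drop K3: Z7, Z5 uncovered — not redundant.
Drop K4: Z11, Z10, Z13 uncovered — not redundant.
None of the camera mounts in C is redundant.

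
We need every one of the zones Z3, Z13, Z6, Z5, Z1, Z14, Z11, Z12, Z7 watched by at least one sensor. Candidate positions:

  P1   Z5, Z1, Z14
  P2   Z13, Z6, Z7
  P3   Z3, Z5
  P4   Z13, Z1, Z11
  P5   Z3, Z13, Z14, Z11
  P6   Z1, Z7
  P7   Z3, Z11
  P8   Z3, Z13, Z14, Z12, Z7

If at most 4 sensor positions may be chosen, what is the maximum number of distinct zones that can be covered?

Choosing P1, P2, P4, P8 covers {Z3, Z13, Z6, Z5, Z1, Z14, Z11, Z12, Z7} — 9 zones.
That is all 9 zones.

9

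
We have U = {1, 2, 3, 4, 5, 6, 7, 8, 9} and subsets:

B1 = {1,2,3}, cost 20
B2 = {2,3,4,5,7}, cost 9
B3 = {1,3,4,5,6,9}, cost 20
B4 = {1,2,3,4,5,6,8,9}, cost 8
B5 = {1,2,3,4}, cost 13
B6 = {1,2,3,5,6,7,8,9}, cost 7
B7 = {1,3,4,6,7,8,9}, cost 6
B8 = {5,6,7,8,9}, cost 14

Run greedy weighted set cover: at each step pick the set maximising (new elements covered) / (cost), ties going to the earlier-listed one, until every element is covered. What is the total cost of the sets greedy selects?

Pick 1: B7 adds 7 new (1, 3, 4, 6, 7, 8, 9) at cost 6 (ratio 7/6).
Pick 2: B6 adds 2 new (2, 5) at cost 7 (ratio 2/7).
Greedy total cost: 6 + 7 = 13.

13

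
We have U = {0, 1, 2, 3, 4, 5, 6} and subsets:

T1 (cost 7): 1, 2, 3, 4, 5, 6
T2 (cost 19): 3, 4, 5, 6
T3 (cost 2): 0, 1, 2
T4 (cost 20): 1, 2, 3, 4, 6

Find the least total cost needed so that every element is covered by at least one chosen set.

T1, T3 cover every element at cost 7 + 2 = 9.
Any cover uses at least 2 sets; among all covering selections none totals below 9.

9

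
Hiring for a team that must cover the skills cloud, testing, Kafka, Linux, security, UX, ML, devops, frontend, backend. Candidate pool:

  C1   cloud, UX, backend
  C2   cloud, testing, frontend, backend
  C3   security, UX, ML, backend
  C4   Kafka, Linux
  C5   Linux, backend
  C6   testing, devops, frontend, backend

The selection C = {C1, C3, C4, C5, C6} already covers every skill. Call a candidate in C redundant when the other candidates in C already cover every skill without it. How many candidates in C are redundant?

1

Drop C1: cloud uncovered — not redundant.
Drop C3: security, ML uncovered — not redundant.
Drop C4: Kafka uncovered — not redundant.
Drop C5: the rest still cover every skill — redundant.
Drop C6: testing, devops, frontend uncovered — not redundant.
1 redundant: C5.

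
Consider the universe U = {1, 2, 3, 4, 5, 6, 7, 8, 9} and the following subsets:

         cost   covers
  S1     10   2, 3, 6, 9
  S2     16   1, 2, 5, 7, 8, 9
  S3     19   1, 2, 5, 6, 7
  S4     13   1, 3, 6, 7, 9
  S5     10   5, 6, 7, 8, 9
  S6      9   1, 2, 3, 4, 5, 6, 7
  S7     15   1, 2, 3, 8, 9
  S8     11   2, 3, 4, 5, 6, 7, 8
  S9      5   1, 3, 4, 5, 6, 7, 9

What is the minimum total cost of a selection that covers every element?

S8, S9 cover every element at cost 11 + 5 = 16.
Any cover uses at least 2 sets; among all covering selections none totals below 16.

16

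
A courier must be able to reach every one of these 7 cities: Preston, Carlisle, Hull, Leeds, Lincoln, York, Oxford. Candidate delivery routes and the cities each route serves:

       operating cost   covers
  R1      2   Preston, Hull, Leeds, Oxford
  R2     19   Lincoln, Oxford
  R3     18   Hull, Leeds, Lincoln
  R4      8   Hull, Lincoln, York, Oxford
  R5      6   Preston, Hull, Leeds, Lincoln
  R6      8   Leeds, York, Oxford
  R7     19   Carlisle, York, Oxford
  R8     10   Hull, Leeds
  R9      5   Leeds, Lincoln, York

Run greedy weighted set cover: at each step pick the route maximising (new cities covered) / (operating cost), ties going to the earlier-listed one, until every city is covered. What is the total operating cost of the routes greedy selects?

26

Pick 1: R1 adds 4 new (Preston, Hull, Leeds, Oxford) at operating cost 2 (ratio 4/2).
Pick 2: R9 adds 2 new (Lincoln, York) at operating cost 5 (ratio 2/5).
Pick 3: R7 adds 1 new (Carlisle) at operating cost 19 (ratio 1/19).
Greedy total operating cost: 2 + 5 + 19 = 26. (The true optimum is 25, so greedy overshoots here.)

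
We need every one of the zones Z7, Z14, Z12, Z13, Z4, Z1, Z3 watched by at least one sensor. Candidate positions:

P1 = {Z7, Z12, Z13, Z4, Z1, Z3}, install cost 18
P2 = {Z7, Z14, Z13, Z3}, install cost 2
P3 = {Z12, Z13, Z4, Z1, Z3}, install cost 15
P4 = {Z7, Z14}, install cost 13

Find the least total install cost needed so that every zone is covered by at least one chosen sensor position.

17

P2, P3 cover every zone at install cost 2 + 15 = 17.
Any cover uses at least 2 sensor positions; among all covering selections none totals below 17.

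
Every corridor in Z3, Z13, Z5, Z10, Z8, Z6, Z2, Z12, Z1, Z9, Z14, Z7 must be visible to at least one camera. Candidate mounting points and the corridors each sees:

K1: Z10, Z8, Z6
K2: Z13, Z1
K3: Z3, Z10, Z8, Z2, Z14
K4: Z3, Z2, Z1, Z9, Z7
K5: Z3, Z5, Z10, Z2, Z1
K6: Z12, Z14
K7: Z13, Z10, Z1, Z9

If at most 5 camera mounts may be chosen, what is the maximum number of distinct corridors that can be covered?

Choosing K1, K2, K4, K5, K6 covers {Z3, Z13, Z5, Z10, Z8, Z6, Z2, Z12, Z1, Z9, Z14, Z7} — 12 corridors.
That is all 12 corridors.

12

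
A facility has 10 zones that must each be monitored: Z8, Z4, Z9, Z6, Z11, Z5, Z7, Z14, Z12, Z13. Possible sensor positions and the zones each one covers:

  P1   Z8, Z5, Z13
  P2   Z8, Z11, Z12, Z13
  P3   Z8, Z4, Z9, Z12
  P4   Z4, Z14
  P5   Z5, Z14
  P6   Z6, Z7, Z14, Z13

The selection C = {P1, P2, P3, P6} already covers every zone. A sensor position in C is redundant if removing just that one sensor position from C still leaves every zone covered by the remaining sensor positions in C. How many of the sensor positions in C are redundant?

Drop P1: Z5 uncovered — not redundant.
Drop P2: Z11 uncovered — not redundant.
Drop P3: Z4, Z9 uncovered — not redundant.
Drop P6: Z6, Z7, Z14 uncovered — not redundant.
None of the sensor positions in C is redundant.

0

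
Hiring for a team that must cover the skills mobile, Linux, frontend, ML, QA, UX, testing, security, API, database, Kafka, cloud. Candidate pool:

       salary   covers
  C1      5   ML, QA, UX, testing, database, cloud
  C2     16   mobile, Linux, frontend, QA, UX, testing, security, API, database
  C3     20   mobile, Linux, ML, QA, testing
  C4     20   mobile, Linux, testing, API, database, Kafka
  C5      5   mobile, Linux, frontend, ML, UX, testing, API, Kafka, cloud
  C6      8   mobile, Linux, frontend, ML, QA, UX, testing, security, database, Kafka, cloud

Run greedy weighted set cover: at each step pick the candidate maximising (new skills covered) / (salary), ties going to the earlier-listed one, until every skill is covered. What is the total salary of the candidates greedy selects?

Pick 1: C5 adds 9 new (mobile, Linux, frontend, ML, UX, testing, API, Kafka, cloud) at salary 5 (ratio 9/5).
Pick 2: C1 adds 2 new (QA, database) at salary 5 (ratio 2/5).
Pick 3: C6 adds 1 new (security) at salary 8 (ratio 1/8).
Greedy total salary: 5 + 5 + 8 = 18. (The true optimum is 13, so greedy overshoots here.)

18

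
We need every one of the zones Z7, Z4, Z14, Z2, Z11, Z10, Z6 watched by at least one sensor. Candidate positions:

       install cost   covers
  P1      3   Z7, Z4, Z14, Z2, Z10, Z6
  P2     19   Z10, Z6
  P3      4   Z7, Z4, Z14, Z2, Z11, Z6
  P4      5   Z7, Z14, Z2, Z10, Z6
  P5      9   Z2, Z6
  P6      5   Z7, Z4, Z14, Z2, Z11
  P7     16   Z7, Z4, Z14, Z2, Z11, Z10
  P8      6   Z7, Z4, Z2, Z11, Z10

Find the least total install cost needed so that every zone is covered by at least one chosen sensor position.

P1, P3 cover every zone at install cost 3 + 4 = 7.
Any cover uses at least 2 sensor positions; among all covering selections none totals below 7.

7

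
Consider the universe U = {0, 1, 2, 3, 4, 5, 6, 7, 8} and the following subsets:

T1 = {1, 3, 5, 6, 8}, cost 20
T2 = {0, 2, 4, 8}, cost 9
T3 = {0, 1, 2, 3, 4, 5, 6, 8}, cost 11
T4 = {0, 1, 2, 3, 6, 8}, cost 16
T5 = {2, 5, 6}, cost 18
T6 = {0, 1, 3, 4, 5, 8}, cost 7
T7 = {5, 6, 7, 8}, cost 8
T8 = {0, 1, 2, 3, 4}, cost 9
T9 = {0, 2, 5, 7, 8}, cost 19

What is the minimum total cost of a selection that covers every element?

T7, T8 cover every element at cost 8 + 9 = 17.
Any cover uses at least 2 sets; among all covering selections none totals below 17.

17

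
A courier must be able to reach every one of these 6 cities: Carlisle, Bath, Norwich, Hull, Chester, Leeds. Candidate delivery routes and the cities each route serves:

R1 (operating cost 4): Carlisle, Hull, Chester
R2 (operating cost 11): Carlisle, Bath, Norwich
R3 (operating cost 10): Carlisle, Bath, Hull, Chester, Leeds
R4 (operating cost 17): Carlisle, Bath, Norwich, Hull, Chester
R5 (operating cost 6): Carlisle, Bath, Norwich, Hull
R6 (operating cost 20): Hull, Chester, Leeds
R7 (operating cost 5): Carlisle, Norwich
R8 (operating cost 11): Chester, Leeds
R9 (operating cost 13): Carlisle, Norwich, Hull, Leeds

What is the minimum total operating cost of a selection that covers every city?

15

R3, R7 cover every city at operating cost 10 + 5 = 15.
Any cover uses at least 2 routes; among all covering selections none totals below 15.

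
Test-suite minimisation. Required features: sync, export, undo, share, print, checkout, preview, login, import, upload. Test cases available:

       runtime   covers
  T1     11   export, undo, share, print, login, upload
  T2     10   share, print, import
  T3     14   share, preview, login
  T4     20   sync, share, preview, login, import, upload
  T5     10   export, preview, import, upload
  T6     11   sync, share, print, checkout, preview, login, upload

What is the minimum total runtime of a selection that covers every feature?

32

T1, T2, T6 cover every feature at runtime 11 + 10 + 11 = 32.
Any cover uses at least 3 test cases; among all covering selections none totals below 32.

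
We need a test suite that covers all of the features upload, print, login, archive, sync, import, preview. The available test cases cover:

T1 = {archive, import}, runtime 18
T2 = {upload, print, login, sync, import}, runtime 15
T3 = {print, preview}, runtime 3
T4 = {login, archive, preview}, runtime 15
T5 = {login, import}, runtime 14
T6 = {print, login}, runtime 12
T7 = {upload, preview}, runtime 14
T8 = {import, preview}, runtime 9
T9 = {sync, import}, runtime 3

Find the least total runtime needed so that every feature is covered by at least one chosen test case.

30

T2, T4 cover every feature at runtime 15 + 15 = 30.
Any cover uses at least 2 test cases; among all covering selections none totals below 30.
Greedy by coverage-per-runtime would pick T3, T9, T2, T4 for 36 — worse than the optimum 30.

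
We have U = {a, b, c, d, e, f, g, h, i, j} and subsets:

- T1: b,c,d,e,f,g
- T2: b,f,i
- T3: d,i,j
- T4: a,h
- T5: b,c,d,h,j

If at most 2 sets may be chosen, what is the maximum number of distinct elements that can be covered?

8

Choosing T1, T3 covers {b, c, d, e, f, g, i, j} — 8 elements.
No choice of 2 sets does better; here a, h are left uncovered.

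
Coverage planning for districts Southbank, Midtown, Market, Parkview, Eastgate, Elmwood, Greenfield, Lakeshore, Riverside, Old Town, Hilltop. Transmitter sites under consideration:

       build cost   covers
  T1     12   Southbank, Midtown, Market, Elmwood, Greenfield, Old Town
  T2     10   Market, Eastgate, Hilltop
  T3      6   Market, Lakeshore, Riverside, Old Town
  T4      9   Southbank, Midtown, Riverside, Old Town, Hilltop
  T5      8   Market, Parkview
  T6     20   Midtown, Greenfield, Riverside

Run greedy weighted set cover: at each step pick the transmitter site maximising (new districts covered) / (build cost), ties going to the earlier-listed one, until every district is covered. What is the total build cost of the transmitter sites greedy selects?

36

Pick 1: T3 adds 4 new (Market, Lakeshore, Riverside, Old Town) at build cost 6 (ratio 4/6).
Pick 2: T1 adds 4 new (Southbank, Midtown, Elmwood, Greenfield) at build cost 12 (ratio 4/12).
Pick 3: T2 adds 2 new (Eastgate, Hilltop) at build cost 10 (ratio 2/10).
Pick 4: T5 adds 1 new (Parkview) at build cost 8 (ratio 1/8).
Greedy total build cost: 6 + 12 + 10 + 8 = 36.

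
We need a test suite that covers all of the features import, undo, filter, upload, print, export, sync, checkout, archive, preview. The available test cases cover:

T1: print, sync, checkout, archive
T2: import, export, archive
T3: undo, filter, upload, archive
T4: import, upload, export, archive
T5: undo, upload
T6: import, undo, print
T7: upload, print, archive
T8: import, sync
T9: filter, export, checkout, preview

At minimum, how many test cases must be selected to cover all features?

4

T1, T2, T3, T9 together cover {import, undo, filter, upload, print, export, sync, checkout, archive, preview} — every feature.
No 3 of the 9 test cases cover everything (all 84 triples fall short), so 4 is minimum.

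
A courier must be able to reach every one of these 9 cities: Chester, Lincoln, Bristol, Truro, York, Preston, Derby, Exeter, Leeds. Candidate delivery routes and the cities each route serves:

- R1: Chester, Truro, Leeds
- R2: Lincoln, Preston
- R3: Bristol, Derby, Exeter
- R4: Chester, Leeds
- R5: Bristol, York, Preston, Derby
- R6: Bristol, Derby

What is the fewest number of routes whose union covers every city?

4

R1, R2, R3, R5 together cover {Chester, Lincoln, Bristol, Truro, York, Preston, Derby, Exeter, Leeds} — every city.
No 3 of the 6 routes cover everything (all 20 triples fall short), so 4 is minimum.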